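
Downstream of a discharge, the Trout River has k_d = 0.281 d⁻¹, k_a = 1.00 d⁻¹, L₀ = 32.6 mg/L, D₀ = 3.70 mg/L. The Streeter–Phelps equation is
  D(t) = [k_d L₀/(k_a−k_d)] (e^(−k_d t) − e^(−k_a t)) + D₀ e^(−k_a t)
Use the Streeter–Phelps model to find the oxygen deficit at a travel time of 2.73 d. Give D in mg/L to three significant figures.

D ≈ 5.33 mg/L

k_d L₀/(k_a−k_d) = 0.281×32.6/(1.00−0.281) = 9.161/0.7190 = 12.74 mg/L.
e^(−k_d t) = e^(−0.281×2.730) = 0.4643; e^(−k_a t) = e^(−1.00×2.730) = 0.06522.
D = 12.74 × (0.4643 − 0.06522) + 3.70 × 0.06522 = 5.085 + 0.2413 = 5.326 mg/L.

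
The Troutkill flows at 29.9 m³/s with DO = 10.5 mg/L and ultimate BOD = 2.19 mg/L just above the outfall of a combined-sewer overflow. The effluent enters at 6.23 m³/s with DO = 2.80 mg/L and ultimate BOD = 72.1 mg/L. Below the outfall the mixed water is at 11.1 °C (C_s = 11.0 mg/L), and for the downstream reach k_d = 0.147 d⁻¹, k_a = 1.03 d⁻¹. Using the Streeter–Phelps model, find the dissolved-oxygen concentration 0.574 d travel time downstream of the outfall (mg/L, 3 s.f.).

Mixed DO = (29.9×10.5 + 6.23×2.80)/(29.9+6.23) = 331.4/36.13 = 9.172 mg/L.
Mixed L₀ = (29.9×2.19 + 6.23×72.1)/(36.13) = 514.7/36.13 = 14.24 mg/L.
Initial deficit D₀ = C_s − DO₀ = 11.0 − 9.172 = 1.828 mg/L.
D(0.574) = [0.147×14.24/(1.03−0.147)](e^(−0.147×0.574) − e^(−1.03×0.574)) + 1.828 e^(−1.03×0.574)
= 2.371 × (0.9191 − 0.5537) + 1.828 × 0.5537 = 1.879 mg/L.
DO = 11.0 − 1.879 = 9.121 mg/L.

DO ≈ 9.12 mg/L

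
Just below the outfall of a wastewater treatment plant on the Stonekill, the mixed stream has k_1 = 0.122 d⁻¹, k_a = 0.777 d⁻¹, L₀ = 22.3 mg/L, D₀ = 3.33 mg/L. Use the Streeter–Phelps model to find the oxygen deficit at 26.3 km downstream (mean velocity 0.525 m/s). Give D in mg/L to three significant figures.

D ≈ 3.35 mg/L

Travel time t = x/v = 26.3 km / (0.525 m/s) = 26300 m / 0.525 m/s = 50100 s = 0.5798 d.
k_1 L₀/(k_a−k_1) = 0.122×22.3/(0.777−0.122) = 2.721/0.6550 = 4.154 mg/L.
e^(−k_1 t) = e^(−0.122×0.5798) = 0.9317; e^(−k_a t) = e^(−0.777×0.5798) = 0.6373.
D = 4.154 × (0.9317 − 0.6373) + 3.33 × 0.6373 = 1.223 + 2.122 = 3.345 mg/L.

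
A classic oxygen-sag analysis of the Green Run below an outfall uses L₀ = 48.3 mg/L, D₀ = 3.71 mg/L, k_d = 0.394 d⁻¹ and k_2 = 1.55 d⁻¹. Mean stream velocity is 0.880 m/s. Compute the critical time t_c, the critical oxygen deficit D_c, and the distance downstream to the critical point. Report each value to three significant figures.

At the critical point dD/dt = 0, so k_d L₀ e^(−k_d t) = k_2 D. Substituting D(t) from the Streeter–Phelps equation and solving for t gives
t_c = ln[(k_2/k_d)(1 − D₀(k_2−k_d)/(k_d L₀))] / (k_2−k_d).
Here k_2−k_d = 1.156 d⁻¹ and 1 − D₀(k_2−k_d)/(k_d L₀) = 1 − 3.71×1.156/(0.394×48.3) = 0.7746, so
t_c = ln(3.934 × 0.7746) / 1.156 = 1.114 / 1.156 = 0.9639 d.
L(t_c) = L₀ e^(−k_d t_c) = 48.3 × 0.6840 = 33.04 mg/L, and at the critical point k_2 D_c = k_d L, so D_c = (0.394/1.55) × 33.04 = 8.398 mg/L.
x_c = v t_c = 0.880 m/s × 0.9639 d × 86400 s/d = 73290 m ≈ 73.3 km.

t_c ≈ 0.964 d; D_c ≈ 8.40 mg/L; x_c ≈ 73.3 km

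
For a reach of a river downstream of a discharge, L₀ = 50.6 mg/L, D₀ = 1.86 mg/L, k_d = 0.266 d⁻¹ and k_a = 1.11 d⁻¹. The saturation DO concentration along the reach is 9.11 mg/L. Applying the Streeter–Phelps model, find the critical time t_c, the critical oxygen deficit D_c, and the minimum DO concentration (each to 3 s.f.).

t_c = [1/(k_a−k_d)] ln[(k_a/k_d)(1 − D₀(k_a−k_d)/(k_d L₀))]
= [1/(1.11−0.266)] ln[(1.11/0.266)(1 − 1.86×0.8440/(0.266×50.6))]
= (1/0.8440) ln[4.173 × 0.8834] = 1.185 × ln(3.686) = 1.185 × 1.305 = 1.546 d.
D_c = (k_d/k_a) L₀ e^(−k_d t_c) = (0.266/1.11) × 50.6 × e^(−0.266×1.546) = 0.2396 × 50.6 × 0.6629 = 8.038 mg/L.
Minimum DO = C_s − D_c = 9.11 − 8.038 = 1.072 mg/L.

t_c ≈ 1.55 d; D_c ≈ 8.04 mg/L; min DO ≈ 1.07 mg/L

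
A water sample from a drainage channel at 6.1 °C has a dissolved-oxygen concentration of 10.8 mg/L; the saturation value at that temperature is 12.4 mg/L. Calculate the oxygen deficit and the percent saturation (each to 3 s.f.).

D = C_s − C = 12.4 − 10.8 = 1.60 mg/L.
% saturation = 10.8/12.4 × 100 = 87.1 %.

D ≈ 1.60 mg/L; 87.1 % saturation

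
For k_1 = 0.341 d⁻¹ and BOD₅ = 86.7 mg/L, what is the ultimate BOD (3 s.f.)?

BOD₅ = L₀(1 − e^(−5k_1)) ⇒ L₀ = BOD₅ / (1 − e^(−5×0.341))
= 86.7 / (1 − 0.1818) = 86.7 / 0.8182 = 106.0 mg/L.

L₀ ≈ 106 mg/L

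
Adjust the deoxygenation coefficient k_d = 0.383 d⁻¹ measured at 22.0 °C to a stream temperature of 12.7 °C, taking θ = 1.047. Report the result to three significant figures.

k_d ≈ 0.250 d⁻¹

k_d(T₂) = k_d(T₁) · θ^(T₂−T₁) = 0.383 × 1.047^(12.7−22.0)
= 0.383 × 1.047^-9.30 = 0.383 × 0.6524 = 0.2499 d⁻¹.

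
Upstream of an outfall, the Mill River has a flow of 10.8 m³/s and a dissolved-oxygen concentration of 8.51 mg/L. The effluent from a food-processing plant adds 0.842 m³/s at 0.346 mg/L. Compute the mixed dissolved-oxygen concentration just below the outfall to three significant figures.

Flow-weighted mixing: C = (Q_r C_r + Q_w C_w)/(Q_r + Q_w)
= (10.8×8.51 + 0.842×0.346)/(10.8 + 0.842) = 92.20/11.64 = 7.920 mg/L.

7.92 mg/L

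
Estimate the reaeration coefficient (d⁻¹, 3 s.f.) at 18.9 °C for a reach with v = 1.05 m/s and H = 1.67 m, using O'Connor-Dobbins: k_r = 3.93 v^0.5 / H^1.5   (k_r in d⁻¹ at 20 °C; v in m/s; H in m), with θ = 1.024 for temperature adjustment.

k_r(20) = 3.93 × 1.05^0.5 / 1.67^1.5 = 3.93 × 1.025 / 2.158 = 1.866 d⁻¹.
k_r(18.9) = 1.866 × 1.024^(18.9−20) = 1.866 × 0.9742 = 1.818 d⁻¹.

k_r ≈ 1.82 d⁻¹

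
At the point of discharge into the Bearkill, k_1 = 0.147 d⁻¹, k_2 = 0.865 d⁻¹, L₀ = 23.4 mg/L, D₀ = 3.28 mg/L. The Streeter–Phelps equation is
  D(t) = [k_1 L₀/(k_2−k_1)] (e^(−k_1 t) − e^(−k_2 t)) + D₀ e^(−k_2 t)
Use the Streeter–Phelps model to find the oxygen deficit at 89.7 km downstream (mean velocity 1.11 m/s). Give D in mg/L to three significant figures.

D ≈ 3.50 mg/L

Travel time t = x/v = 89.7 km / (1.11 m/s) = 89700 m / 1.11 m/s = 80810 s = 0.9353 d.
k_1 L₀/(k_2−k_1) = 0.147×23.4/(0.865−0.147) = 3.440/0.7180 = 4.791 mg/L.
e^(−k_1 t) = e^(−0.147×0.9353) = 0.8715; e^(−k_2 t) = e^(−0.865×0.9353) = 0.4453.
D = 4.791 × (0.8715 − 0.4453) + 3.28 × 0.4453 = 2.042 + 1.461 = 3.503 mg/L.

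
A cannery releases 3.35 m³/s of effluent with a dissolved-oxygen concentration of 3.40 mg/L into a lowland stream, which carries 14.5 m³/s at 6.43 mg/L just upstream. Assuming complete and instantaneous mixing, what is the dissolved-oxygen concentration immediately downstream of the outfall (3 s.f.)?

5.86 mg/L

Flow-weighted mixing: C = (Q_r C_r + Q_w C_w)/(Q_r + Q_w)
= (14.5×6.43 + 3.35×3.40)/(14.5 + 3.35) = 104.6/17.85 = 5.861 mg/L.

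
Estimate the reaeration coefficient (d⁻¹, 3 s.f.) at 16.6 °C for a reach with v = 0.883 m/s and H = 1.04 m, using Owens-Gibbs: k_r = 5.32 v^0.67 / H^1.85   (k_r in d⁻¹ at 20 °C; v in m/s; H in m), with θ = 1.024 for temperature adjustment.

k_r(20) = 5.32 × 0.883^0.67 / 1.04^1.85 = 5.32 × 0.9200 / 1.075 = 4.552 d⁻¹.
k_r(16.6) = 4.552 × 1.024^(16.6−20) = 4.552 × 0.9225 = 4.199 d⁻¹.

k_r ≈ 4.20 d⁻¹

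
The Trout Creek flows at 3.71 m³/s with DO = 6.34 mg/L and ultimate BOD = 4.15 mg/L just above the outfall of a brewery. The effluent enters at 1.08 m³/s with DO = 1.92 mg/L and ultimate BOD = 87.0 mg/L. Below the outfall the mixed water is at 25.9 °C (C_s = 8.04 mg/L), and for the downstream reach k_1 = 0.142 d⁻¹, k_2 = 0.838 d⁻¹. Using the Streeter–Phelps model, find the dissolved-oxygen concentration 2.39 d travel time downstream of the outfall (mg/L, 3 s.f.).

DO ≈ 4.99 mg/L

Mixed DO = (3.71×6.34 + 1.08×1.92)/(3.71+1.08) = 25.59/4.790 = 5.343 mg/L.
Mixed L₀ = (3.71×4.15 + 1.08×87.0)/(4.790) = 109.4/4.790 = 22.83 mg/L.
Initial deficit D₀ = C_s − DO₀ = 8.04 − 5.343 = 2.697 mg/L.
D(2.39) = [0.142×22.83/(0.838−0.142)](e^(−0.142×2.39) − e^(−0.838×2.39)) + 2.697 e^(−0.838×2.39)
= 4.658 × (0.7122 − 0.1350) + 2.697 × 0.1350 = 3.053 mg/L.
DO = 8.04 − 3.053 = 4.987 mg/L.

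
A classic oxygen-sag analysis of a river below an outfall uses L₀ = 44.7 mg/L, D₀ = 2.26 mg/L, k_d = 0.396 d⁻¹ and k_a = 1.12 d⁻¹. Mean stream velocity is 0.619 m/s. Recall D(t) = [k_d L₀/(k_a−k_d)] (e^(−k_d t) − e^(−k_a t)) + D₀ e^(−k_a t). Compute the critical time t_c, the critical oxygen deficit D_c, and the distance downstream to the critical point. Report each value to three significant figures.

With k_a/k_d = 2.828 and 1 − D₀(k_a−k_d)/(k_d L₀) = 0.9076,
t_c = ln(2.828 × 0.9076) / (1.12 − 0.396) = ln(2.567) / 0.7240 = 0.9427/0.7240 = 1.302 d.
D_c = (k_d/k_a) L₀ e^(−k_d t_c) = (0.396/1.12) × 44.7 × e^(−0.396×1.302) = 0.3536 × 44.7 × 0.5971 = 9.438 mg/L.
x_c = v t_c = 0.619 m/s × 1.302 d × 86400 s/d = 69640 m ≈ 69.6 km.

t_c ≈ 1.30 d; D_c ≈ 9.44 mg/L; x_c ≈ 69.6 km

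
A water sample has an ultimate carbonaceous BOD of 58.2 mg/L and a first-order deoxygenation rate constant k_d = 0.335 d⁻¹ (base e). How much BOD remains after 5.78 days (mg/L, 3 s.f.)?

L_t = L₀ e^(−k_d t) = 58.2 × e^(−0.335×5.78) = 58.2 × 0.1442 = 8.395 mg/L.

L ≈ 8.39 mg/L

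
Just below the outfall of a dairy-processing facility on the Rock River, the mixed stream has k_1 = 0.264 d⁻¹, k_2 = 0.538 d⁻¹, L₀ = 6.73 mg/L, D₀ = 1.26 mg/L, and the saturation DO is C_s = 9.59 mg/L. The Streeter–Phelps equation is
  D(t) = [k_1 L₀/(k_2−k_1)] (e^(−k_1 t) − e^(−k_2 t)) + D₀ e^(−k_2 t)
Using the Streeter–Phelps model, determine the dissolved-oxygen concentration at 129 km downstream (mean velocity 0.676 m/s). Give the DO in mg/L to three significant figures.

DO ≈ 7.56 mg/L

Travel time t = x/v = 129 km / (0.676 m/s) = 129000 m / 0.676 m/s = 190800 s = 2.209 d.
k_1 L₀/(k_2−k_1) = 0.264×6.73/(0.538−0.264) = 1.777/0.2740 = 6.484 mg/L.
e^(−k_1 t) = e^(−0.264×2.209) = 0.5582; e^(−k_2 t) = e^(−0.538×2.209) = 0.3048.
D = 6.484 × (0.5582 − 0.3048) + 1.26 × 0.3048 = 1.643 + 0.3840 = 2.027 mg/L.
DO = C_s − D = 9.59 − 2.027 = 7.563 mg/L.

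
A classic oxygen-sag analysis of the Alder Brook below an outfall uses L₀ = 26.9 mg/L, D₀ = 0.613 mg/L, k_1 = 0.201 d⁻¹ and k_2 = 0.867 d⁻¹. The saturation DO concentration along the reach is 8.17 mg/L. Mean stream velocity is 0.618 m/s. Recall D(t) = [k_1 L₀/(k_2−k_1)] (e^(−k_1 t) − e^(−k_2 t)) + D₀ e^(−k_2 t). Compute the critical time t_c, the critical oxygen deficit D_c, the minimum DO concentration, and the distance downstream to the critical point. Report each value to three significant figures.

t_c ≈ 2.08 d; D_c ≈ 4.11 mg/L; min DO ≈ 4.06 mg/L; x_c ≈ 111 km

At the critical point dD/dt = 0, so k_1 L₀ e^(−k_1 t) = k_2 D. Substituting D(t) from the Streeter–Phelps equation and solving for t gives
t_c = ln[(k_2/k_1)(1 − D₀(k_2−k_1)/(k_1 L₀))] / (k_2−k_1).
Here k_2−k_1 = 0.6660 d⁻¹ and 1 − D₀(k_2−k_1)/(k_1 L₀) = 1 − 0.613×0.6660/(0.201×26.9) = 0.9245, so
t_c = ln(4.313 × 0.9245) / 0.6660 = 1.383 / 0.6660 = 2.077 d.
L(t_c) = L₀ e^(−k_1 t_c) = 26.9 × 0.6587 = 17.72 mg/L, and at the critical point k_2 D_c = k_1 L, so D_c = (0.201/0.867) × 17.72 = 4.108 mg/L.
Minimum DO = C_s − D_c = 8.17 − 4.108 = 4.062 mg/L.
x_c = v t_c = 0.618 m/s × 2.077 d × 86400 s/d = 110900 m ≈ 111 km.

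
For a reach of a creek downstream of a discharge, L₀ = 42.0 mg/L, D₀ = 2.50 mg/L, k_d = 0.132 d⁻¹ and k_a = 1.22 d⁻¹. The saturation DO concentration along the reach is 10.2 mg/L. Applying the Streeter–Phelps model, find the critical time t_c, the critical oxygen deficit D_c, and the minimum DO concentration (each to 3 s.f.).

At the critical point dD/dt = 0, so k_d L₀ e^(−k_d t) = k_a D. Substituting D(t) from the Streeter–Phelps equation and solving for t gives
t_c = ln[(k_a/k_d)(1 − D₀(k_a−k_d)/(k_d L₀))] / (k_a−k_d).
Here k_a−k_d = 1.088 d⁻¹ and 1 − D₀(k_a−k_d)/(k_d L₀) = 1 − 2.50×1.088/(0.132×42.0) = 0.5094, so
t_c = ln(9.242 × 0.5094) / 1.088 = 1.549 / 1.088 = 1.424 d.
L(t_c) = L₀ e^(−k_d t_c) = 42.0 × 0.8286 = 34.80 mg/L, and at the critical point k_a D_c = k_d L, so D_c = (0.132/1.22) × 34.80 = 3.766 mg/L.
Minimum DO = C_s − D_c = 10.2 − 3.766 = 6.434 mg/L.

t_c ≈ 1.42 d; D_c ≈ 3.77 mg/L; min DO ≈ 6.43 mg/L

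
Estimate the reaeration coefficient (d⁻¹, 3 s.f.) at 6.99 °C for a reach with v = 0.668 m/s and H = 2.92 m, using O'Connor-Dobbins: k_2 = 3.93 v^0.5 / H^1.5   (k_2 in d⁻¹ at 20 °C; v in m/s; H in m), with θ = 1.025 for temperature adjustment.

k_2 ≈ 0.467 d⁻¹

k_2(20) = 3.93 × 0.668^0.5 / 2.92^1.5 = 3.93 × 0.8173 / 4.990 = 0.6437 d⁻¹.
k_2(6.99) = 0.6437 × 1.025^(6.99−20) = 0.6437 × 0.7252 = 0.4669 d⁻¹.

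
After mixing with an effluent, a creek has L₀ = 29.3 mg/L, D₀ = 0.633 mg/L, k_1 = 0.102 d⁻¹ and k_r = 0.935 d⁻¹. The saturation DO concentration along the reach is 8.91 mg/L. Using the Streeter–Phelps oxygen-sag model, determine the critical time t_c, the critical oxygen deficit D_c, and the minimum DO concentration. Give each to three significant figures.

With k_r/k_1 = 9.167 and 1 − D₀(k_r−k_1)/(k_1 L₀) = 0.8236,
t_c = ln(9.167 × 0.8236) / (0.935 − 0.102) = ln(7.549) / 0.8330 = 2.021/0.8330 = 2.427 d.
D_c = (k_1/k_r) L₀ e^(−k_1 t_c) = (0.102/0.935) × 29.3 × e^(−0.102×2.427) = 0.1091 × 29.3 × 0.7807 = 2.495 mg/L.
Minimum DO = C_s − D_c = 8.91 − 2.495 = 6.415 mg/L.

t_c ≈ 2.43 d; D_c ≈ 2.50 mg/L; min DO ≈ 6.41 mg/L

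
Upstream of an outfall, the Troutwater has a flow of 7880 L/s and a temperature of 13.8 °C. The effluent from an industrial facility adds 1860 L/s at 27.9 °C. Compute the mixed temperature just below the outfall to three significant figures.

Flow-weighted mixing: C = (Q_r C_r + Q_w C_w)/(Q_r + Q_w)
= (7880×13.8 + 1860×27.9)/(7880 + 1860) = 160600/9740 = 16.49 °C.

16.5 °C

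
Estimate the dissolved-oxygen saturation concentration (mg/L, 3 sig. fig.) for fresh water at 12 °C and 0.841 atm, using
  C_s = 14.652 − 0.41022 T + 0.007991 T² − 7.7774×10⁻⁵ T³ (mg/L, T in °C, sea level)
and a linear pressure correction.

At sea level: C_s = 14.652 − 0.41022×12 + 0.007991×12² − 7.7774×10⁻⁵×12³ = 10.75 mg/L.
Pressure correction: C_s' = 10.75 × 0.841 = 9.037 mg/L.

C_s ≈ 9.04 mg/L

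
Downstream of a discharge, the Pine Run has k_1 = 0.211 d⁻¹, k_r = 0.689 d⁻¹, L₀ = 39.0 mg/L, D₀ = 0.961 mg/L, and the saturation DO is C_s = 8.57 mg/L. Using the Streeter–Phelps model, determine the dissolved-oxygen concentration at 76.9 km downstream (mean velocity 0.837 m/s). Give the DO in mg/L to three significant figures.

Travel time t = x/v = 76.9 km / (0.837 m/s) = 76900 m / 0.837 m/s = 91880 s = 1.063 d.
k_1 L₀/(k_r−k_1) = 0.211×39.0/(0.689−0.211) = 8.229/0.4780 = 17.22 mg/L.
e^(−k_1 t) = e^(−0.211×1.063) = 0.7990; e^(−k_r t) = e^(−0.689×1.063) = 0.4806.
D = 17.22 × (0.7990 − 0.4806) + 0.961 × 0.4806 = 5.481 + 0.4619 = 5.943 mg/L.
DO = C_s − D = 8.57 − 5.943 = 2.627 mg/L.

DO ≈ 2.63 mg/L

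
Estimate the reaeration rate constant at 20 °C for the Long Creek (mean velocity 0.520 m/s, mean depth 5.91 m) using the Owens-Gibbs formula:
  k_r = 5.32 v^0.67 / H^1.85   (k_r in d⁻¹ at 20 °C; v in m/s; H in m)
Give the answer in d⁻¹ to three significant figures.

k_r = 5.32 × 0.520^0.67 / 5.91^1.85 = 5.32 × 0.6452 / 26.76 = 0.1283 d⁻¹.

k_r ≈ 0.128 d⁻¹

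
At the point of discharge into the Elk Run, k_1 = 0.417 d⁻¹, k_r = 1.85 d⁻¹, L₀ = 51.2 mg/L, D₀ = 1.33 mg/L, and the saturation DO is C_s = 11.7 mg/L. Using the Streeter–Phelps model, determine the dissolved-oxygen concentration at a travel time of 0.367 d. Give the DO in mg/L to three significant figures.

DO ≈ 5.80 mg/L

k_1 L₀/(k_r−k_1) = 0.417×51.2/(1.85−0.417) = 21.35/1.433 = 14.90 mg/L.
e^(−k_1 t) = e^(−0.417×0.3670) = 0.8581; e^(−k_r t) = e^(−1.85×0.3670) = 0.5071.
D = 14.90 × (0.8581 − 0.5071) + 1.33 × 0.5071 = 5.229 + 0.6745 = 5.903 mg/L.
DO = C_s − D = 11.7 − 5.903 = 5.797 mg/L.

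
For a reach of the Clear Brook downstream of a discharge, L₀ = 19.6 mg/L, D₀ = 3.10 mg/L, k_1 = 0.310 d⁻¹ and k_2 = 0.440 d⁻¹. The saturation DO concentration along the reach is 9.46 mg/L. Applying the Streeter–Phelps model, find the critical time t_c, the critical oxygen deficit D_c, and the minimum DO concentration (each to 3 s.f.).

With k_2/k_1 = 1.419 and 1 − D₀(k_2−k_1)/(k_1 L₀) = 0.9337,
t_c = ln(1.419 × 0.9337) / (0.440 − 0.310) = ln(1.325) / 0.1300 = 0.2816/0.1300 = 2.166 d.
D_c = (k_1/k_2) L₀ e^(−k_1 t_c) = (0.310/0.440) × 19.6 × e^(−0.310×2.166) = 0.7045 × 19.6 × 0.5110 = 7.056 mg/L.
Minimum DO = C_s − D_c = 9.46 − 7.056 = 2.404 mg/L.

t_c ≈ 2.17 d; D_c ≈ 7.06 mg/L; min DO ≈ 2.40 mg/L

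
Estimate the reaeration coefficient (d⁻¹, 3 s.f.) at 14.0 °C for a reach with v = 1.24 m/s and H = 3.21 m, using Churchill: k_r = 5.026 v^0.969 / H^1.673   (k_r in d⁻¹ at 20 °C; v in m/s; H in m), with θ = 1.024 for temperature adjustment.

k_r ≈ 0.763 d⁻¹

k_r(20) = 5.026 × 1.24^0.969 / 3.21^1.673 = 5.026 × 1.232 / 7.037 = 0.8798 d⁻¹.
k_r(14.0) = 0.8798 × 1.024^(14.0−20) = 0.8798 × 0.8674 = 0.7631 d⁻¹.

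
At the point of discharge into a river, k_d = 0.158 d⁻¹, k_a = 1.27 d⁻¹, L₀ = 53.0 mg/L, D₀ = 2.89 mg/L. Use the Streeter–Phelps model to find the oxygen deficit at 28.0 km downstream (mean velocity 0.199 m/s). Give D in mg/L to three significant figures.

Travel time t = x/v = 28.0 km / (0.199 m/s) = 28000 m / 0.199 m/s = 140700 s = 1.629 d.
k_d L₀/(k_a−k_d) = 0.158×53.0/(1.27−0.158) = 8.374/1.112 = 7.531 mg/L.
e^(−k_d t) = e^(−0.158×1.629) = 0.7731; e^(−k_a t) = e^(−1.27×1.629) = 0.1264.
D = 7.531 × (0.7731 − 0.1264) + 2.89 × 0.1264 = 4.870 + 0.3653 = 5.236 mg/L.

D ≈ 5.24 mg/L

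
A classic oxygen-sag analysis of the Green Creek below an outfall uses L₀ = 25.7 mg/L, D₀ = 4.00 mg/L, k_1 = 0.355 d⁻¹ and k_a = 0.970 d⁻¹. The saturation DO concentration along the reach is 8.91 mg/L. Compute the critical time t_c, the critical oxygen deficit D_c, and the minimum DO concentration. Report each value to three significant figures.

With k_a/k_1 = 2.732 and 1 − D₀(k_a−k_1)/(k_1 L₀) = 0.7304,
t_c = ln(2.732 × 0.7304) / (0.970 − 0.355) = ln(1.996) / 0.6150 = 0.6910/0.6150 = 1.124 d.
L(t_c) = L₀ e^(−k_1 t_c) = 25.7 × 0.6711 = 17.25 mg/L, and at the critical point k_a D_c = k_1 L, so D_c = (0.355/0.970) × 17.25 = 6.312 mg/L.
Minimum DO = C_s − D_c = 8.91 − 6.312 = 2.598 mg/L.

t_c ≈ 1.12 d; D_c ≈ 6.31 mg/L; min DO ≈ 2.60 mg/L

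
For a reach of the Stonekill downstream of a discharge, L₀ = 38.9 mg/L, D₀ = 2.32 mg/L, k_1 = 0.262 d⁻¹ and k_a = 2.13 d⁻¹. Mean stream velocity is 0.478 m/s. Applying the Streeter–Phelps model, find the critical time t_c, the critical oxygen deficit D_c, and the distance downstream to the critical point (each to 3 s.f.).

t_c ≈ 0.825 d; D_c ≈ 3.85 mg/L; x_c ≈ 34.1 km

With k_a/k_1 = 8.130 and 1 − D₀(k_a−k_1)/(k_1 L₀) = 0.5748,
t_c = ln(8.130 × 0.5748) / (2.13 − 0.262) = ln(4.673) / 1.868 = 1.542/1.868 = 0.8254 d.
D_c = (k_1/k_a) L₀ e^(−k_1 t_c) = (0.262/2.13) × 38.9 × e^(−0.262×0.8254) = 0.1230 × 38.9 × 0.8055 = 3.854 mg/L.
x_c = v t_c = 0.478 m/s × 0.8254 d × 86400 s/d = 34090 m ≈ 34.1 km.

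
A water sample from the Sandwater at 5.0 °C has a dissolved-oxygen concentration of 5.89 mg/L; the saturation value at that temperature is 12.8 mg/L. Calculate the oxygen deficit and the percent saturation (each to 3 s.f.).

D ≈ 6.91 mg/L; 46.0 % saturation

D = C_s − C = 12.8 − 5.89 = 6.91 mg/L.
% saturation = 5.89/12.8 × 100 = 46.0 %.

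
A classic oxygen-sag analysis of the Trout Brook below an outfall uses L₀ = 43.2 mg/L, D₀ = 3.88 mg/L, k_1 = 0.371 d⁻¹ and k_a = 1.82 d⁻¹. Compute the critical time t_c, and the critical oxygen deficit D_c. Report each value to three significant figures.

With k_a/k_1 = 4.906 and 1 − D₀(k_a−k_1)/(k_1 L₀) = 0.6492,
t_c = ln(4.906 × 0.6492) / (1.82 − 0.371) = ln(3.185) / 1.449 = 1.158/1.449 = 0.7994 d.
D_c = (k_1/k_a) L₀ e^(−k_1 t_c) = (0.371/1.82) × 43.2 × e^(−0.371×0.7994) = 0.2038 × 43.2 × 0.7433 = 6.546 mg/L.

t_c ≈ 0.799 d; D_c ≈ 6.55 mg/L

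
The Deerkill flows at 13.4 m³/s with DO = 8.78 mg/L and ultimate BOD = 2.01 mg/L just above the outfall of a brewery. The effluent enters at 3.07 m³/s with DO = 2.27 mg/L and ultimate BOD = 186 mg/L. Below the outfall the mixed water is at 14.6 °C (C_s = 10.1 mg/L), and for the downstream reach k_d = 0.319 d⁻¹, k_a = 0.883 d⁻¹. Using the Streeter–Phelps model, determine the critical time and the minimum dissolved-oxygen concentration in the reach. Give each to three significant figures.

t_c ≈ 1.57 d; minimum DO ≈ 2.16 mg/L

Mixed DO = (13.4×8.78 + 3.07×2.27)/(13.4+3.07) = 124.6/16.47 = 7.567 mg/L.
Mixed L₀ = (13.4×2.01 + 3.07×186)/(16.47) = 598.0/16.47 = 36.31 mg/L.
Initial deficit D₀ = C_s − DO₀ = 10.1 − 7.567 = 2.533 mg/L.
t_c = (1/0.5640) ln[(0.883/0.319)(1 − 2.533×0.5640/(0.319×36.31))] = 1.773 × ln(2.427) = 1.572 d.
D_c = (0.319/0.883) × 36.31 × e^(−0.319×1.572) = 0.3613 × 36.31 × 0.6057 = 7.944 mg/L.
Minimum DO = 10.1 − 7.944 = 2.156 mg/L.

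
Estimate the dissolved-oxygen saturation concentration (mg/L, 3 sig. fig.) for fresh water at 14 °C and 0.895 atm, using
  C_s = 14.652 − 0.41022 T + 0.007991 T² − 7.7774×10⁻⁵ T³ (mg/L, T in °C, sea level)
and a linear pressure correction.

At sea level: C_s = 14.652 − 0.41022×14 + 0.007991×14² − 7.7774×10⁻⁵×14³ = 10.26 mg/L.
Pressure correction: C_s' = 10.26 × 0.895 = 9.184 mg/L.

C_s ≈ 9.18 mg/L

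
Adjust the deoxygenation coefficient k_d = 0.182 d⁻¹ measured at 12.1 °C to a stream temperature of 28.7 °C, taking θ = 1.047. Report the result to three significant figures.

k_d ≈ 0.390 d⁻¹

k_d(T₂) = k_d(T₁) · θ^(T₂−T₁) = 0.182 × 1.047^(28.7−12.1)
= 0.182 × 1.047^16.6 = 0.182 × 2.143 = 0.3901 d⁻¹.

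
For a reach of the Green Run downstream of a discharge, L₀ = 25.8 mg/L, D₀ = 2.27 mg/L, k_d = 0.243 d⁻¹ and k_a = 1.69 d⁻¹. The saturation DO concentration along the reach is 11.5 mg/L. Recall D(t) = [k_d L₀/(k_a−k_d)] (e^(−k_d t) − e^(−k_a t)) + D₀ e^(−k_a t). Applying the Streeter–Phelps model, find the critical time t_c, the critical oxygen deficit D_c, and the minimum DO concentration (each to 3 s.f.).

At the critical point dD/dt = 0, so k_d L₀ e^(−k_d t) = k_a D. Substituting D(t) from the Streeter–Phelps equation and solving for t gives
t_c = ln[(k_a/k_d)(1 − D₀(k_a−k_d)/(k_d L₀))] / (k_a−k_d).
Here k_a−k_d = 1.447 d⁻¹ and 1 − D₀(k_a−k_d)/(k_d L₀) = 1 − 2.27×1.447/(0.243×25.8) = 0.4761, so
t_c = ln(6.955 × 0.4761) / 1.447 = 1.197 / 1.447 = 0.8274 d.
L(t_c) = L₀ e^(−k_d t_c) = 25.8 × 0.8179 = 21.10 mg/L, and at the critical point k_a D_c = k_d L, so D_c = (0.243/1.69) × 21.10 = 3.034 mg/L.
Minimum DO = C_s − D_c = 11.5 − 3.034 = 8.466 mg/L.

t_c ≈ 0.827 d; D_c ≈ 3.03 mg/L; min DO ≈ 8.47 mg/L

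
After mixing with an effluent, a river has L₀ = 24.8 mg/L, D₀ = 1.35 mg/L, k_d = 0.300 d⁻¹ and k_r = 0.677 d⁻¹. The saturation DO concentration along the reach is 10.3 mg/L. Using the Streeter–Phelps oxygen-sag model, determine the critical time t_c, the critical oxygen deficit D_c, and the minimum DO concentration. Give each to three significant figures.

t_c ≈ 1.97 d; D_c ≈ 6.08 mg/L; min DO ≈ 4.22 mg/L

t_c = [1/(k_r−k_d)] ln[(k_r/k_d)(1 − D₀(k_r−k_d)/(k_d L₀))]
= [1/(0.677−0.300)] ln[(0.677/0.300)(1 − 1.35×0.3770/(0.300×24.8))]
= (1/0.3770) ln[2.257 × 0.9316] = 2.653 × ln(2.102) = 2.653 × 0.7430 = 1.971 d.
D_c = (k_d/k_r) L₀ e^(−k_d t_c) = (0.300/0.677) × 24.8 × e^(−0.300×1.971) = 0.4431 × 24.8 × 0.5536 = 6.084 mg/L.
Minimum DO = C_s − D_c = 10.3 − 6.084 = 4.216 mg/L.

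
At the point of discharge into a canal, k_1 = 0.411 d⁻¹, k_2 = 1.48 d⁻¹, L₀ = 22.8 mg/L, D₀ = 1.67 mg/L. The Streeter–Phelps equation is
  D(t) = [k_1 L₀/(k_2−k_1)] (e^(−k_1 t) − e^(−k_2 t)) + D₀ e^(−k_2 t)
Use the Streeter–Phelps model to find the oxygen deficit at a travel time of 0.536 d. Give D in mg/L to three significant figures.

D ≈ 3.82 mg/L

k_1 L₀/(k_2−k_1) = 0.411×22.8/(1.48−0.411) = 9.371/1.069 = 8.766 mg/L.
e^(−k_1 t) = e^(−0.411×0.5360) = 0.8023; e^(−k_2 t) = e^(−1.48×0.5360) = 0.4524.
D = 8.766 × (0.8023 − 0.4524) + 1.67 × 0.4524 = 3.067 + 0.7554 = 3.823 mg/L.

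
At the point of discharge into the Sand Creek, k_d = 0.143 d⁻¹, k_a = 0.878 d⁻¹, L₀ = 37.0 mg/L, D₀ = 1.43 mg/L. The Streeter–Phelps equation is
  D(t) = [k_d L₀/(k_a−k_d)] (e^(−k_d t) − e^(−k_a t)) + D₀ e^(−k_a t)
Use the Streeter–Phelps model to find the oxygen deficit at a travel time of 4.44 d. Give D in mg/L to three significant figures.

D ≈ 3.70 mg/L

k_d L₀/(k_a−k_d) = 0.143×37.0/(0.878−0.143) = 5.291/0.7350 = 7.199 mg/L.
e^(−k_d t) = e^(−0.143×4.440) = 0.5300; e^(−k_a t) = e^(−0.878×4.440) = 0.02028.
D = 7.199 × (0.5300 − 0.02028) + 1.43 × 0.02028 = 3.669 + 0.02899 = 3.698 mg/L.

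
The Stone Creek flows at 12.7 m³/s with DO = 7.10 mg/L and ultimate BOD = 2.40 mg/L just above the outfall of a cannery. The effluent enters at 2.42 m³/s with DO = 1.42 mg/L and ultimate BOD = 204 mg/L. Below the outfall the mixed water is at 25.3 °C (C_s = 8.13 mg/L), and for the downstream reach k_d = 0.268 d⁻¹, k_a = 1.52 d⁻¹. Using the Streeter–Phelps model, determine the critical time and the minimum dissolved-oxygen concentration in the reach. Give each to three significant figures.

Mixed DO = (12.7×7.10 + 2.42×1.42)/(12.7+2.42) = 93.61/15.12 = 6.191 mg/L.
Mixed L₀ = (12.7×2.40 + 2.42×204)/(15.12) = 524.2/15.12 = 34.67 mg/L.
Initial deficit D₀ = C_s − DO₀ = 8.13 − 6.191 = 1.939 mg/L.
t_c = (1/1.252) ln[(1.52/0.268)(1 − 1.939×1.252/(0.268×34.67))] = 0.7987 × ln(4.190) = 1.144 d.
D_c = (0.268/1.52) × 34.67 × e^(−0.268×1.144) = 0.1763 × 34.67 × 0.7359 = 4.498 mg/L.
Minimum DO = 8.13 − 4.498 = 3.632 mg/L.

t_c ≈ 1.14 d; minimum DO ≈ 3.63 mg/L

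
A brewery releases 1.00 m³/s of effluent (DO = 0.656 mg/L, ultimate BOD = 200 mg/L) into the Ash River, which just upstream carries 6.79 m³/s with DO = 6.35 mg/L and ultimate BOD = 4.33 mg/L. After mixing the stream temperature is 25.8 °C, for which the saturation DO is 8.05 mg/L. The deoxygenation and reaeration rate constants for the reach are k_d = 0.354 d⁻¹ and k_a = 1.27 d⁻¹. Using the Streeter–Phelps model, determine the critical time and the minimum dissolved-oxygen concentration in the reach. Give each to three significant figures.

t_c ≈ 1.13 d; minimum DO ≈ 2.55 mg/L

Mixed DO = (6.79×6.35 + 1.00×0.656)/(6.79+1.00) = 43.77/7.790 = 5.619 mg/L.
Mixed L₀ = (6.79×4.33 + 1.00×200)/(7.790) = 229.4/7.790 = 29.45 mg/L.
Initial deficit D₀ = C_s − DO₀ = 8.05 − 5.619 = 2.431 mg/L.
t_c = (1/0.9160) ln[(1.27/0.354)(1 − 2.431×0.9160/(0.354×29.45))] = 1.092 × ln(2.821) = 1.132 d.
D_c = (0.354/1.27) × 29.45 × e^(−0.354×1.132) = 0.2787 × 29.45 × 0.6698 = 5.498 mg/L.
Minimum DO = 8.05 − 5.498 = 2.552 mg/L.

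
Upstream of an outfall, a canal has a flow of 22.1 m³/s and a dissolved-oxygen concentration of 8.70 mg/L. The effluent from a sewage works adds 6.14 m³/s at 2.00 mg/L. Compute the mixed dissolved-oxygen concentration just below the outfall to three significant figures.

7.24 mg/L

Flow-weighted mixing: C = (Q_r C_r + Q_w C_w)/(Q_r + Q_w)
= (22.1×8.70 + 6.14×2.00)/(22.1 + 6.14) = 204.6/28.24 = 7.243 mg/L.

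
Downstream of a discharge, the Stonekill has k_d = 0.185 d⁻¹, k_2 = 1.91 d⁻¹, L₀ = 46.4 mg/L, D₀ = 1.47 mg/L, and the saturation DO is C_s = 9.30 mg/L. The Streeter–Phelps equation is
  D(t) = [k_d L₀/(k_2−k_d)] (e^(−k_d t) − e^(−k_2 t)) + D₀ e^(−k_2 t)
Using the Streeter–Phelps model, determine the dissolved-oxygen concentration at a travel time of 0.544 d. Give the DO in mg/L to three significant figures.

DO ≈ 6.04 mg/L

k_d L₀/(k_2−k_d) = 0.185×46.4/(1.91−0.185) = 8.584/1.725 = 4.976 mg/L.
e^(−k_d t) = e^(−0.185×0.5440) = 0.9043; e^(−k_2 t) = e^(−1.91×0.5440) = 0.3538.
D = 4.976 × (0.9043 − 0.3538) + 1.47 × 0.3538 = 2.739 + 0.5201 = 3.259 mg/L.
DO = C_s − D = 9.30 − 3.259 = 6.041 mg/L.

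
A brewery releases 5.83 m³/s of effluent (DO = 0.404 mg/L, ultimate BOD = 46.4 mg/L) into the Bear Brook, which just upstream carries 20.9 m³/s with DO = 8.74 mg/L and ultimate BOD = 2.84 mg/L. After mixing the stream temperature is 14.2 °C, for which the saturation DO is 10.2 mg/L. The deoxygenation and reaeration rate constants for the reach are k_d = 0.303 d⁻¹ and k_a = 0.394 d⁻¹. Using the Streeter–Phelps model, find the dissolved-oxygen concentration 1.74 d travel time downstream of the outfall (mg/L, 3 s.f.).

Mixed DO = (20.9×8.74 + 5.83×0.404)/(20.9+5.83) = 185.0/26.73 = 6.922 mg/L.
Mixed L₀ = (20.9×2.84 + 5.83×46.4)/(26.73) = 329.9/26.73 = 12.34 mg/L.
Initial deficit D₀ = C_s − DO₀ = 10.2 − 6.922 = 3.278 mg/L.
D(1.74) = [0.303×12.34/(0.394−0.303)](e^(−0.303×1.74) − e^(−0.394×1.74)) + 3.278 e^(−0.394×1.74)
= 41.09 × (0.5902 − 0.5038) + 3.278 × 0.5038 = 5.203 mg/L.
DO = 10.2 − 5.203 = 4.997 mg/L.

DO ≈ 5.00 mg/L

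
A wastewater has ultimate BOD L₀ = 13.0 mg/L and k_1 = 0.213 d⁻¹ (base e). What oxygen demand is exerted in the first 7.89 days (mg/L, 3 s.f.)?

y_t = L₀(1 − e^(−k_1 t)) = 13.0 × (1 − e^(−0.213×7.89))
= 13.0 × (1 − 0.1863) = 13.0 × 0.8137 = 10.58 mg/L.

y ≈ 10.6 mg/L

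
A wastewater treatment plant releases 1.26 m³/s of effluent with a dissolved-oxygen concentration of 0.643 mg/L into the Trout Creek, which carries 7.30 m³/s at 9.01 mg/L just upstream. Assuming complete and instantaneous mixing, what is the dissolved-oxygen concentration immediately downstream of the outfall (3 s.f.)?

7.78 mg/L

Flow-weighted mixing: C = (Q_r C_r + Q_w C_w)/(Q_r + Q_w)
= (7.30×9.01 + 1.26×0.643)/(7.30 + 1.26) = 66.58/8.560 = 7.778 mg/L.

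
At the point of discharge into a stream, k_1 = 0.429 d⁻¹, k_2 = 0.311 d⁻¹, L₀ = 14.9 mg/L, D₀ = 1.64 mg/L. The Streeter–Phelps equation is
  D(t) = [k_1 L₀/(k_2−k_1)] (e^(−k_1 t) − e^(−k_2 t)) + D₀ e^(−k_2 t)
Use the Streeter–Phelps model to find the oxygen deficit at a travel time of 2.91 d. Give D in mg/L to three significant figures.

k_1 L₀/(k_2−k_1) = 0.429×14.9/(0.311−0.429) = 6.392/-0.1180 = -54.17 mg/L.
e^(−k_1 t) = e^(−0.429×2.910) = 0.2870; e^(−k_2 t) = e^(−0.311×2.910) = 0.4045.
D = -54.17 × (0.2870 − 0.4045) + 1.64 × 0.4045 = 6.369 + 0.6634 = 7.032 mg/L.

D ≈ 7.03 mg/L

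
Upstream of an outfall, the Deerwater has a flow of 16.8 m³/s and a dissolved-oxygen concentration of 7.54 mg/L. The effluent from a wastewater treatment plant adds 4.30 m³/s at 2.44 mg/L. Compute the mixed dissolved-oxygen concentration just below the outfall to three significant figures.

6.50 mg/L

Flow-weighted mixing: C = (Q_r C_r + Q_w C_w)/(Q_r + Q_w)
= (16.8×7.54 + 4.30×2.44)/(16.8 + 4.30) = 137.2/21.10 = 6.501 mg/L.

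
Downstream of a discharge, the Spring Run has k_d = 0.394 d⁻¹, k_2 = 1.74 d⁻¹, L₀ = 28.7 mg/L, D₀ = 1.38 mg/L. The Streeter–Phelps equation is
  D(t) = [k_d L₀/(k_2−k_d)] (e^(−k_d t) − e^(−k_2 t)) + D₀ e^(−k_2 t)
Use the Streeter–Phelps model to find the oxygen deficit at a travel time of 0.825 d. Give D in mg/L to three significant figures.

D ≈ 4.40 mg/L

k_d L₀/(k_2−k_d) = 0.394×28.7/(1.74−0.394) = 11.31/1.346 = 8.401 mg/L.
e^(−k_d t) = e^(−0.394×0.8250) = 0.7225; e^(−k_2 t) = e^(−1.74×0.8250) = 0.2380.
D = 8.401 × (0.7225 − 0.2380) + 1.38 × 0.2380 = 4.070 + 0.3284 = 4.399 mg/L.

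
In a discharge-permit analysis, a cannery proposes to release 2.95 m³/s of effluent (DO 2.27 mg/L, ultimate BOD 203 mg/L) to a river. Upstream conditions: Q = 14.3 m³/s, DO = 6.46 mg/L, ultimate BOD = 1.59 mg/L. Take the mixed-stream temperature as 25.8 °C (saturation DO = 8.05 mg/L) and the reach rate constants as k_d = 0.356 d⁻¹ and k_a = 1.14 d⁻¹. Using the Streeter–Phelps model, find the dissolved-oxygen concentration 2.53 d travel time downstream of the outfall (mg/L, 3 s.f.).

Mixed DO = (14.3×6.46 + 2.95×2.27)/(14.3+2.95) = 99.07/17.25 = 5.743 mg/L.
Mixed L₀ = (14.3×1.59 + 2.95×203)/(17.25) = 621.6/17.25 = 36.03 mg/L.
Initial deficit D₀ = C_s − DO₀ = 8.05 − 5.743 = 2.307 mg/L.
D(2.53) = [0.356×36.03/(1.14−0.356)](e^(−0.356×2.53) − e^(−1.14×2.53)) + 2.307 e^(−1.14×2.53)
= 16.36 × (0.4063 − 0.05590) + 2.307 × 0.05590 = 5.862 mg/L.
DO = 8.05 − 5.862 = 2.188 mg/L.

DO ≈ 2.19 mg/L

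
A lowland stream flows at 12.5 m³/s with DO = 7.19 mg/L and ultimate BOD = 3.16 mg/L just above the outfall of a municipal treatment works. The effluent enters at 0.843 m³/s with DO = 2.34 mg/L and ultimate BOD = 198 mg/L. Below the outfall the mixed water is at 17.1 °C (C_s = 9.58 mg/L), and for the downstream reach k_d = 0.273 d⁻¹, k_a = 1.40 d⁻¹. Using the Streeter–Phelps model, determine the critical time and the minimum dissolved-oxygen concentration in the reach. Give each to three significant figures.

Mixed DO = (12.5×7.19 + 0.843×2.34)/(12.5+0.843) = 91.85/13.34 = 6.884 mg/L.
Mixed L₀ = (12.5×3.16 + 0.843×198)/(13.34) = 206.4/13.34 = 15.47 mg/L.
Initial deficit D₀ = C_s − DO₀ = 9.58 − 6.884 = 2.696 mg/L.
t_c = (1/1.127) ln[(1.40/0.273)(1 − 2.696×1.127/(0.273×15.47))] = 0.8873 × ln(1.438) = 0.3224 d.
D_c = (0.273/1.40) × 15.47 × e^(−0.273×0.3224) = 0.1950 × 15.47 × 0.9157 = 2.762 mg/L.
Minimum DO = 9.58 − 2.762 = 6.818 mg/L.

t_c ≈ 0.322 d; minimum DO ≈ 6.82 mg/L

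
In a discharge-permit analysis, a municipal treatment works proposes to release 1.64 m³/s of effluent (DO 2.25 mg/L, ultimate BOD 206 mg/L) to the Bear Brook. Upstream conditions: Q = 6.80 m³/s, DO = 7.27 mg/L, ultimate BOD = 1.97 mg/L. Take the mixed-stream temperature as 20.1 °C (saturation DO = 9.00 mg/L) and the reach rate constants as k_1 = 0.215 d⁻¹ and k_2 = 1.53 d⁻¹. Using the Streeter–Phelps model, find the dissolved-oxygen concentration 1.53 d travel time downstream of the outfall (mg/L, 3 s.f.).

Mixed DO = (6.80×7.27 + 1.64×2.25)/(6.80+1.64) = 53.13/8.440 = 6.295 mg/L.
Mixed L₀ = (6.80×1.97 + 1.64×206)/(8.440) = 351.2/8.440 = 41.62 mg/L.
Initial deficit D₀ = C_s − DO₀ = 9.00 − 6.295 = 2.705 mg/L.
D(1.53) = [0.215×41.62/(1.53−0.215)](e^(−0.215×1.53) − e^(−1.53×1.53)) + 2.705 e^(−1.53×1.53)
= 6.804 × (0.7197 − 0.09624) + 2.705 × 0.09624 = 4.502 mg/L.
DO = 9.00 − 4.502 = 4.498 mg/L.

DO ≈ 4.50 mg/L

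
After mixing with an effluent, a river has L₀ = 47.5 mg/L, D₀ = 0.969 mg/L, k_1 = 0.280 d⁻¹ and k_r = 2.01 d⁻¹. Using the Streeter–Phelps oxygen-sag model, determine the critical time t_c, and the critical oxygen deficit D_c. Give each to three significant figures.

With k_r/k_1 = 7.179 and 1 − D₀(k_r−k_1)/(k_1 L₀) = 0.8740,
t_c = ln(7.179 × 0.8740) / (2.01 − 0.280) = ln(6.274) / 1.730 = 1.836/1.730 = 1.061 d.
D_c = (k_1/k_r) L₀ e^(−k_1 t_c) = (0.280/2.01) × 47.5 × e^(−0.280×1.061) = 0.1393 × 47.5 × 0.7429 = 4.916 mg/L.

t_c ≈ 1.06 d; D_c ≈ 4.92 mg/L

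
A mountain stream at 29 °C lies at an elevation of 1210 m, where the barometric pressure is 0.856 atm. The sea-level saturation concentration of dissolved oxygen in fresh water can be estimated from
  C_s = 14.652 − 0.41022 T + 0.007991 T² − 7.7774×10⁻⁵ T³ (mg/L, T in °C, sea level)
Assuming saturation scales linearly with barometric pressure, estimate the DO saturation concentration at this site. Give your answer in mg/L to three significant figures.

C_s ≈ 6.49 mg/L

At sea level: C_s = 14.652 − 0.41022×29 + 0.007991×29² − 7.7774×10⁻⁵×29³ = 7.579 mg/L.
Pressure correction: C_s' = 7.579 × 0.856 = 6.488 mg/L.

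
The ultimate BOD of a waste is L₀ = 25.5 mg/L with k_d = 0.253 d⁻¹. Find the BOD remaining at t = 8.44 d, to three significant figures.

L ≈ 3.01 mg/L

L_t = L₀ e^(−k_d t) = 25.5 × e^(−0.253×8.44) = 25.5 × 0.1182 = 3.014 mg/L.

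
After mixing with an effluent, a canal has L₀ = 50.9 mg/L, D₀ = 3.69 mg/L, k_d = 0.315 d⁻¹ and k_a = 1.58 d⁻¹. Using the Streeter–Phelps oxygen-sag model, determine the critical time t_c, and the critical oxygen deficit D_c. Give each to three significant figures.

At the critical point dD/dt = 0, so k_d L₀ e^(−k_d t) = k_a D. Substituting D(t) from the Streeter–Phelps equation and solving for t gives
t_c = ln[(k_a/k_d)(1 − D₀(k_a−k_d)/(k_d L₀))] / (k_a−k_d).
Here k_a−k_d = 1.265 d⁻¹ and 1 − D₀(k_a−k_d)/(k_d L₀) = 1 − 3.69×1.265/(0.315×50.9) = 0.7089, so
t_c = ln(5.016 × 0.7089) / 1.265 = 1.269 / 1.265 = 1.003 d.
D_c = (k_d/k_a) L₀ e^(−k_d t_c) = (0.315/1.58) × 50.9 × e^(−0.315×1.003) = 0.1994 × 50.9 × 0.7291 = 7.399 mg/L.

t_c ≈ 1.00 d; D_c ≈ 7.40 mg/L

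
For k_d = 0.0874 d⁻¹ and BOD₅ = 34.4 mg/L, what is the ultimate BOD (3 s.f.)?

BOD₅ = L₀(1 − e^(−5k_d)) ⇒ L₀ = BOD₅ / (1 − e^(−5×0.0874))
= 34.4 / (1 − 0.6460) = 34.4 / 0.3540 = 97.17 mg/L.

L₀ ≈ 97.2 mg/L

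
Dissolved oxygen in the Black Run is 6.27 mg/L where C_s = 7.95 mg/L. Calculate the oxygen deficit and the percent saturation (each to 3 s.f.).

D = C_s − C = 7.95 − 6.27 = 1.68 mg/L.
% saturation = 6.27/7.95 × 100 = 78.9 %.

D ≈ 1.68 mg/L; 78.9 % saturation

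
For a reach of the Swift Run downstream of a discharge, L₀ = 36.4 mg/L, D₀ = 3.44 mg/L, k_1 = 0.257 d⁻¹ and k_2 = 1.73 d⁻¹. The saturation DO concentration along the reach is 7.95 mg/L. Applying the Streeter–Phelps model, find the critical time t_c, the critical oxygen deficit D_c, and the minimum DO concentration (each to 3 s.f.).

t_c ≈ 0.765 d; D_c ≈ 4.44 mg/L; min DO ≈ 3.51 mg/L

At the critical point dD/dt = 0, so k_1 L₀ e^(−k_1 t) = k_2 D. Substituting D(t) from the Streeter–Phelps equation and solving for t gives
t_c = ln[(k_2/k_1)(1 − D₀(k_2−k_1)/(k_1 L₀))] / (k_2−k_1).
Here k_2−k_1 = 1.473 d⁻¹ and 1 − D₀(k_2−k_1)/(k_1 L₀) = 1 − 3.44×1.473/(0.257×36.4) = 0.4583, so
t_c = ln(6.732 × 0.4583) / 1.473 = 1.127 / 1.473 = 0.7649 d.
L(t_c) = L₀ e^(−k_1 t_c) = 36.4 × 0.8215 = 29.90 mg/L, and at the critical point k_2 D_c = k_1 L, so D_c = (0.257/1.73) × 29.90 = 4.442 mg/L.
Minimum DO = C_s − D_c = 7.95 − 4.442 = 3.508 mg/L.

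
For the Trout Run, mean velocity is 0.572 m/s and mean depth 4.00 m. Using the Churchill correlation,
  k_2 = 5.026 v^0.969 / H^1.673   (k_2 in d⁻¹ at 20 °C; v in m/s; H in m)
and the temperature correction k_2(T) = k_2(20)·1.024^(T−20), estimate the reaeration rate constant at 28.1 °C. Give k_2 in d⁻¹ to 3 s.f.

k_2(20) = 5.026 × 0.572^0.969 / 4.00^1.673 = 5.026 × 0.5820 / 10.17 = 0.2877 d⁻¹.
k_2(28.1) = 0.2877 × 1.024^(28.1−20) = 0.2877 × 1.212 = 0.3486 d⁻¹.

k_2 ≈ 0.349 d⁻¹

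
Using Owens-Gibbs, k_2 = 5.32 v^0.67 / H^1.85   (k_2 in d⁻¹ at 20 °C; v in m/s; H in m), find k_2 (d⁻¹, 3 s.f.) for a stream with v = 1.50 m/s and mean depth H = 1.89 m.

k_2 = 5.32 × 1.50^0.67 / 1.89^1.85 = 5.32 × 1.312 / 3.247 = 2.150 d⁻¹.

k_2 ≈ 2.15 d⁻¹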